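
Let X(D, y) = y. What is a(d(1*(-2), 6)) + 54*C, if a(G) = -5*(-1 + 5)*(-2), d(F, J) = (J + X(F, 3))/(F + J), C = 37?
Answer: 2038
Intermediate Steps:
d(F, J) = (3 + J)/(F + J) (d(F, J) = (J + 3)/(F + J) = (3 + J)/(F + J))
a(G) = 40 (a(G) = -5*4*(-2) = -20*(-2) = 40)
a(d(1*(-2), 6)) + 54*C = 40 + 54*37 = 40 + 1998 = 2038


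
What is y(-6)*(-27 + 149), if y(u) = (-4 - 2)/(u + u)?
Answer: 61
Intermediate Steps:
y(u) = -3/u (y(u) = -6*1/(2*u) = -3/u)
y(-6)*(-27 + 149) = (-3/(-6))*(-27 + 149) = -3*(-1/6)*122 = (1/2)*122 = 61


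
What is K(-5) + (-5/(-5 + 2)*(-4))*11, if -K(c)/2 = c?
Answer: -190/3 ≈ -63.333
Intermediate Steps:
K(c) = -2*c
K(-5) + (-5/(-5 + 2)*(-4))*11 = -2*(-5) + (-5/(-5 + 2)*(-4))*11 = 10 + (-5/(-3)*(-4))*11 = 10 + (-5*(-⅓)*(-4))*11 = 10 + ((5/3)*(-4))*11 = 10 - 20/3*11 = 10 - 220/3 = -190/3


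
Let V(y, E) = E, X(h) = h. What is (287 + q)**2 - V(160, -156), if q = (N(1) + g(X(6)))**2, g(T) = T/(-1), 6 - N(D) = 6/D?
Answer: 104485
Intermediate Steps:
N(D) = 6 - 6/D
g(T) = -T (g(T) = T*(-1) = -T)
q = 36 (q = ((6 - 6/1) - 1*6)**2 = ((6 - 6*1) - 6)**2 = ((6 - 6) - 6)**2 = (0 - 6)**2 = (-6)**2 = 36)
(287 + q)**2 - V(160, -156) = (287 + 36)**2 - 1*(-156) = 323**2 + 156 = 104329 + 156 = 104485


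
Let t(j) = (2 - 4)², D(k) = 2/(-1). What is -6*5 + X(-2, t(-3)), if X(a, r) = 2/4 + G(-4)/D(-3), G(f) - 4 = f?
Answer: -59/2 ≈ -29.500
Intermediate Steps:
D(k) = -2 (D(k) = 2*(-1) = -2)
t(j) = 4 (t(j) = (-2)² = 4)
G(f) = 4 + f
X(a, r) = ½ (X(a, r) = 2/4 + (4 - 4)/(-2) = 2*(¼) + 0*(-½) = ½ + 0 = ½)
-6*5 + X(-2, t(-3)) = -6*5 + ½ = -30 + ½ = -59/2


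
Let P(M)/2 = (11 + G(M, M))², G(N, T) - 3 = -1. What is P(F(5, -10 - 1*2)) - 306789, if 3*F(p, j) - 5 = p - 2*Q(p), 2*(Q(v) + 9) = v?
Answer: -306451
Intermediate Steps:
Q(v) = -9 + v/2
F(p, j) = 23/3 (F(p, j) = 5/3 + (p - 2*(-9 + p/2))/3 = 5/3 + (p + (18 - p))/3 = 5/3 + (⅓)*18 = 5/3 + 6 = 23/3)
G(N, T) = 2 (G(N, T) = 3 - 1 = 2)
P(M) = 338 (P(M) = 2*(11 + 2)² = 2*13² = 2*169 = 338)
P(F(5, -10 - 1*2)) - 306789 = 338 - 306789 = -306451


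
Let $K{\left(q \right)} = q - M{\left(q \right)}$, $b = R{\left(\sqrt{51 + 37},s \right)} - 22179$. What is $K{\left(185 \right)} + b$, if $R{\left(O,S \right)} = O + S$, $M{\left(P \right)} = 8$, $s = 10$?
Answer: $-21992 + 2 \sqrt{22} \approx -21983.0$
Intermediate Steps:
$b = -22169 + 2 \sqrt{22}$ ($b = \left(\sqrt{51 + 37} + 10\right) - 22179 = \left(\sqrt{88} + 10\right) - 22179 = \left(2 \sqrt{22} + 10\right) - 22179 = \left(10 + 2 \sqrt{22}\right) - 22179 = -22169 + 2 \sqrt{22} \approx -22160.0$)
$K{\left(q \right)} = -8 + q$ ($K{\left(q \right)} = q - 8 = -8 + q$)
$K{\left(185 \right)} + b = \left(-8 + 185\right) - \left(22169 - 2 \sqrt{22}\right) = 177 - \left(22169 - 2 \sqrt{22}\right) = -21992 + 2 \sqrt{22}$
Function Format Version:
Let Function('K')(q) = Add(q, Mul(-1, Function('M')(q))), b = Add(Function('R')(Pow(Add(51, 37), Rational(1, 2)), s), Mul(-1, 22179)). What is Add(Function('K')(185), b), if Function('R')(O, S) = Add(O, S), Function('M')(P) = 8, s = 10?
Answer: Add(-21992, Mul(2, Pow(22, Rational(1, 2)))) ≈ -21983.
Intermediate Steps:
b = Add(-22169, Mul(2, Pow(22, Rational(1, 2)))) (b = Add(Add(Pow(Add(51, 37), Rational(1, 2)), 10), Mul(-1, 22179)) = Add(Add(Pow(88, Rational(1, 2)), 10), -22179) = Add(Add(Mul(2, Pow(22, Rational(1, 2))), 10), -22179) = Add(Add(10, Mul(2, Pow(22, Rational(1, 2)))), -22179) = Add(-22169, Mul(2, Pow(22, Rational(1, 2)))) ≈ -22160.)
Function('K')(q) = Add(-8, q) (Function('K')(q) = Add(q, Mul(-1, 8)) = Add(q, -8) = Add(-8, q))
Add(Function('K')(185), b) = Add(Add(-8, 185), Add(-22169, Mul(2, Pow(22, Rational(1, 2))))) = Add(177, Add(-22169, Mul(2, Pow(22, Rational(1, 2))))) = Add(-21992, Mul(2, Pow(22, Rational(1, 2))))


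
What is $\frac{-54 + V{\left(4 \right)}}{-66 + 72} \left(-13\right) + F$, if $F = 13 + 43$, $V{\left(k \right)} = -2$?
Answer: $\frac{532}{3} \approx 177.33$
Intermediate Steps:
$F = 56$
$\frac{-54 + V{\left(4 \right)}}{-66 + 72} \left(-13\right) + F = \frac{-54 - 2}{-66 + 72} \left(-13\right) + 56 = - \frac{56}{6} \left(-13\right) + 56 = \left(-56\right) \frac{1}{6} \left(-13\right) + 56 = \left(- \frac{28}{3}\right) \left(-13\right) + 56 = \frac{364}{3} + 56 = \frac{532}{3}$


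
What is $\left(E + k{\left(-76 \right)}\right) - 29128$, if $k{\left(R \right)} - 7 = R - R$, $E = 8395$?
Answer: $-20726$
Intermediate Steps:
$k{\left(R \right)} = 7$ ($k{\left(R \right)} = 7 + \left(R - R\right) = 7 + 0 = 7$)
$\left(E + k{\left(-76 \right)}\right) - 29128 = \left(8395 + 7\right) - 29128 = 8402 - 29128 = -20726$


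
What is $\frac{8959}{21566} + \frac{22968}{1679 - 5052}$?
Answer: $- \frac{465109181}{72742118} \approx -6.3939$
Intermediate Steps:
$\frac{8959}{21566} + \frac{22968}{1679 - 5052} = 8959 \cdot \frac{1}{21566} + \frac{22968}{-3373} = \frac{8959}{21566} + 22968 \left(- \frac{1}{3373}\right) = \frac{8959}{21566} - \frac{22968}{3373} = - \frac{465109181}{72742118}$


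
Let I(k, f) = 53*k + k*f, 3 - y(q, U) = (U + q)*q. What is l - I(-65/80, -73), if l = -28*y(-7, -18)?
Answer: 19199/4 ≈ 4799.8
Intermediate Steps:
y(q, U) = 3 - q*(U + q) (y(q, U) = 3 - (U + q)*q = 3 - q*(U + q))
I(k, f) = 53*k + f*k
l = 4816 (l = -28*(3 - 1*(-7)² - 1*(-18)*(-7)) = -28*(3 - 1*49 - 126) = -28*(3 - 49 - 126) = -28*(-172) = 4816)
l - I(-65/80, -73) = 4816 - (-65/80)*(53 - 73) = 4816 - (-65*1/80)*(-20) = 4816 - (-13)*(-20)/16 = 4816 - 1*65/4 = 4816 - 65/4 = 19199/4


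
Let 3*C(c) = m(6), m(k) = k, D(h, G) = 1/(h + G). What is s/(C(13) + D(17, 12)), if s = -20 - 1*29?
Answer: -1421/59 ≈ -24.085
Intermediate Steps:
D(h, G) = 1/(G + h)
C(c) = 2 (C(c) = (⅓)*6 = 2)
s = -49 (s = -20 - 29 = -49)
s/(C(13) + D(17, 12)) = -49/(2 + 1/(12 + 17)) = -49/(2 + 1/29) = -49/(59/29) = (29/59)*(-49) = -1421/59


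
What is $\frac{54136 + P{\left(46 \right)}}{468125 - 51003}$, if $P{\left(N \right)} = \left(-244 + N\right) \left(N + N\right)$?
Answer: $\frac{17960}{208561} \approx 0.086114$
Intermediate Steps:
$P{\left(N \right)} = 2 N \left(-244 + N\right)$ ($P{\left(N \right)} = \left(-244 + N\right) 2 N = 2 N \left(-244 + N\right)$)
$\frac{54136 + P{\left(46 \right)}}{468125 - 51003} = \frac{54136 + 2 \cdot 46 \left(-244 + 46\right)}{468125 - 51003} = \frac{54136 + 2 \cdot 46 \left(-198\right)}{417122} = \left(54136 - 18216\right) \frac{1}{417122} = 35920 \cdot \frac{1}{417122} = \frac{17960}{208561}$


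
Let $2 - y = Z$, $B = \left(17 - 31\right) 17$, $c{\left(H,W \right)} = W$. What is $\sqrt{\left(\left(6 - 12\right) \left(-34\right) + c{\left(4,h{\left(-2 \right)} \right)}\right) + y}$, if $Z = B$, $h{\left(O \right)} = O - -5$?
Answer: $\sqrt{447} \approx 21.142$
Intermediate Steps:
$h{\left(O \right)} = 5 + O$ ($h{\left(O \right)} = O + 5 = 5 + O$)
$B = -238$ ($B = \left(-14\right) 17 = -238$)
$Z = -238$
$y = 240$ ($y = 2 - -238 = 2 + 238 = 240$)
$\sqrt{\left(\left(6 - 12\right) \left(-34\right) + c{\left(4,h{\left(-2 \right)} \right)}\right) + y} = \sqrt{\left(\left(6 - 12\right) \left(-34\right) + \left(5 - 2\right)\right) + 240} = \sqrt{\left(\left(-6\right) \left(-34\right) + 3\right) + 240} = \sqrt{\left(204 + 3\right) + 240} = \sqrt{207 + 240} = \sqrt{447}$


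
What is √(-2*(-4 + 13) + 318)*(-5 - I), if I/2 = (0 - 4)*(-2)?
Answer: -210*√3 ≈ -363.73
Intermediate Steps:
I = 16 (I = 2*((0 - 4)*(-2)) = 2*(-4*(-2)) = 2*8 = 16)
√(-2*(-4 + 13) + 318)*(-5 - I) = √(-2*(-4 + 13) + 318)*(-5 - 1*16) = √(-2*9 + 318)*(-5 - 16) = √(-18 + 318)*(-21) = √300*(-21) = (10*√3)*(-21) = -210*√3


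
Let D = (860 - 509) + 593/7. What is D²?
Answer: 9302500/49 ≈ 1.8985e+5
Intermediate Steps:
D = 3050/7 (D = 351 + 593*(⅐) = 351 + 593/7 = 3050/7 ≈ 435.71)
D² = (3050/7)² = 9302500/49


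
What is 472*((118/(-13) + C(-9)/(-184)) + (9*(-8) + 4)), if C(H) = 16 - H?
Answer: -10896887/299 ≈ -36444.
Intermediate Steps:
472*((118/(-13) + C(-9)/(-184)) + (9*(-8) + 4)) = 472*((118/(-13) + (16 - 1*(-9))/(-184)) + (9*(-8) + 4)) = 472*((118*(-1/13) + (16 + 9)*(-1/184)) + (-72 + 4)) = 472*((-118/13 + 25*(-1/184)) - 68) = 472*((-118/13 - 25/184) - 68) = 472*(-22037/2392 - 68) = 472*(-184693/2392) = -10896887/299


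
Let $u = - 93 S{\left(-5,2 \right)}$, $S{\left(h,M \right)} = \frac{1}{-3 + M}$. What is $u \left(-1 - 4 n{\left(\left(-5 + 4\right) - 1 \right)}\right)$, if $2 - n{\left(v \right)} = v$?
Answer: $-1581$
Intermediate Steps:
$n{\left(v \right)} = 2 - v$
$u = 93$ ($u = - \frac{93}{-3 + 2} = - \frac{93}{-1} = \left(-93\right) \left(-1\right) = 93$)
$u \left(-1 - 4 n{\left(\left(-5 + 4\right) - 1 \right)}\right) = 93 \left(-1 - 4 \left(2 - \left(\left(-5 + 4\right) - 1\right)\right)\right) = 93 \left(-1 - 4 \left(2 - \left(-1 - 1\right)\right)\right) = 93 \left(-1 - 4 \left(2 - -2\right)\right) = 93 \left(-1 - 4 \left(2 + 2\right)\right) = 93 \left(-1 - 16\right) = 93 \left(-17\right) = -1581$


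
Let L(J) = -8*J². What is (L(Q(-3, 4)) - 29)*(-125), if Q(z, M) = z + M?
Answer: 4625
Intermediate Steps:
Q(z, M) = M + z
(L(Q(-3, 4)) - 29)*(-125) = (-8*(4 - 3)² - 29)*(-125) = (-8*1² - 29)*(-125) = (-8*1 - 29)*(-125) = (-8 - 29)*(-125) = -37*(-125) = 4625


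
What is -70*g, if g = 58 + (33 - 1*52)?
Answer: -2730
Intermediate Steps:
g = 39 (g = 58 + (33 - 52) = 58 - 19 = 39)
-70*g = -70*39 = -2730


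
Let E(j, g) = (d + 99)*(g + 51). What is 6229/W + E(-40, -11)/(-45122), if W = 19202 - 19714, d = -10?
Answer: -141443829/11551232 ≈ -12.245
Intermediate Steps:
W = -512
E(j, g) = 4539 + 89*g (E(j, g) = (-10 + 99)*(g + 51) = 89*(51 + g) = 4539 + 89*g)
6229/W + E(-40, -11)/(-45122) = 6229/(-512) + (4539 + 89*(-11))/(-45122) = 6229*(-1/512) + (4539 - 979)*(-1/45122) = -6229/512 + 3560*(-1/45122) = -6229/512 - 1780/22561 = -141443829/11551232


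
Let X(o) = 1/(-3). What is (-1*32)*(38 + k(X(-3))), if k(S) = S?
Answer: -3616/3 ≈ -1205.3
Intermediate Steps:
X(o) = -⅓
(-1*32)*(38 + k(X(-3))) = (-1*32)*(38 - ⅓) = -32*113/3 = -3616/3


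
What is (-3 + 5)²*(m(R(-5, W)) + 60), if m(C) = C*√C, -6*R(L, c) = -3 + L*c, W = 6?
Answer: 240 + 11*√22 ≈ 291.59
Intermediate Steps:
R(L, c) = ½ - L*c/6 (R(L, c) = -(-3 + L*c)/6 = ½ - L*c/6)
m(C) = C^(3/2)
(-3 + 5)²*(m(R(-5, W)) + 60) = (-3 + 5)²*((½ - ⅙*(-5)*6)^(3/2) + 60) = 2²*((½ + 5)^(3/2) + 60) = 4*((11/2)^(3/2) + 60) = 4*(11*√22/4 + 60) = 4*(60 + 11*√22/4) = 240 + 11*√22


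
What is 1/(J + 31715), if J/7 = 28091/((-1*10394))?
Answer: 10394/329449073 ≈ 3.1550e-5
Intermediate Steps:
J = -196637/10394 (J = 7*(28091/((-1*10394))) = 7*(28091/(-10394)) = 7*(28091*(-1/10394)) = 7*(-28091/10394) = -196637/10394 ≈ -18.918)
1/(J + 31715) = 1/(-196637/10394 + 31715) = 1/(329449073/10394) = 10394/329449073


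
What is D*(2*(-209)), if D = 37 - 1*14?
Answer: -9614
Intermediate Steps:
D = 23 (D = 37 - 14 = 23)
D*(2*(-209)) = 23*(2*(-209)) = 23*(-418) = -9614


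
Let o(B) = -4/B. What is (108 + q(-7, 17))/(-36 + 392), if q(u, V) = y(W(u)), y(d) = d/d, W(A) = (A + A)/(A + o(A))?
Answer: 109/356 ≈ 0.30618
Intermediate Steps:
W(A) = 2*A/(A - 4/A) (W(A) = (A + A)/(A - 4/A) = (2*A)/(A - 4/A) = 2*A/(A - 4/A))
y(d) = 1
q(u, V) = 1
(108 + q(-7, 17))/(-36 + 392) = (108 + 1)/(-36 + 392) = 109/356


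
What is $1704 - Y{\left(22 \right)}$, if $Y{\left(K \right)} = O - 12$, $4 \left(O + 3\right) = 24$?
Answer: $1713$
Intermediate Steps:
$O = 3$ ($O = -3 + \frac{1}{4} \cdot 24 = -3 + 6 = 3$)
$Y{\left(K \right)} = -9$ ($Y{\left(K \right)} = 3 - 12 = -9$)
$1704 - Y{\left(22 \right)} = 1704 - -9 = 1704 + 9 = 1713$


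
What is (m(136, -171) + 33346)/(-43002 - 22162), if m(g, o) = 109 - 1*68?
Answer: -33387/65164 ≈ -0.51235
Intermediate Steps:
m(g, o) = 41 (m(g, o) = 109 - 68 = 41)
(m(136, -171) + 33346)/(-43002 - 22162) = (41 + 33346)/(-43002 - 22162) = 33387/(-65164) = 33387*(-1/65164) = -33387/65164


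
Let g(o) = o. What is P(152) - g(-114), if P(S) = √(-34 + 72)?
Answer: 114 + √38 ≈ 120.16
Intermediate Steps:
P(S) = √38
P(152) - g(-114) = √38 - 1*(-114) = √38 + 114 = 114 + √38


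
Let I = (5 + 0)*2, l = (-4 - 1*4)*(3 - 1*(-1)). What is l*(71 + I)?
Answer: -2592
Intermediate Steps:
l = -32 (l = (-4 - 4)*(3 + 1) = -8*4 = -32)
I = 10 (I = 5*2 = 10)
l*(71 + I) = -32*(71 + 10) = -32*81 = -2592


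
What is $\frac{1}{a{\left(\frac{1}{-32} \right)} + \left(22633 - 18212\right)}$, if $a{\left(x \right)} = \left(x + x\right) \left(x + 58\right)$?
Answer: $\frac{512}{2261697} \approx 0.00022638$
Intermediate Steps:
$a{\left(x \right)} = 2 x \left(58 + x\right)$
$\frac{1}{a{\left(\frac{1}{-32} \right)} + \left(22633 - 18212\right)} = \frac{1}{\frac{2 \left(58 + \frac{1}{-32}\right)}{-32} + \left(22633 - 18212\right)} = \frac{1}{2 \left(- \frac{1}{32}\right) \left(58 - \frac{1}{32}\right) + \left(22633 - 18212\right)} = \frac{1}{2 \left(- \frac{1}{32}\right) \frac{1855}{32} + 4421} = \frac{1}{- \frac{1855}{512} + 4421} = \frac{1}{\frac{2261697}{512}} = \frac{512}{2261697}$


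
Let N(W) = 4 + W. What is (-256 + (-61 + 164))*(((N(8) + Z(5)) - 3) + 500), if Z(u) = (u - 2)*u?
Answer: -80172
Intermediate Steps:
Z(u) = u*(-2 + u) (Z(u) = (-2 + u)*u = u*(-2 + u))
(-256 + (-61 + 164))*(((N(8) + Z(5)) - 3) + 500) = (-256 + (-61 + 164))*((((4 + 8) + 5*(-2 + 5)) - 3) + 500) = (-256 + 103)*(((12 + 5*3) - 3) + 500) = -153*(((12 + 15) - 3) + 500) = -153*((27 - 3) + 500) = -153*(24 + 500) = -153*524 = -80172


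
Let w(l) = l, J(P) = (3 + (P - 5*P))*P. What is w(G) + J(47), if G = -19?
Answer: -8714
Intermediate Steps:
J(P) = P*(3 - 4*P) (J(P) = (3 - 4*P)*P = P*(3 - 4*P))
w(G) + J(47) = -19 + 47*(3 - 4*47) = -19 + 47*(3 - 188) = -19 + 47*(-185) = -19 - 8695 = -8714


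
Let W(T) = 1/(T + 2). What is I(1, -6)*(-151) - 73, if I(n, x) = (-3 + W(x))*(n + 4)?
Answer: 9523/4 ≈ 2380.8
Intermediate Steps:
W(T) = 1/(2 + T)
I(n, x) = (-3 + 1/(2 + x))*(4 + n) (I(n, x) = (-3 + 1/(2 + x))*(n + 4) = (-3 + 1/(2 + x))*(4 + n))
I(1, -6)*(-151) - 73 = ((4 + 1 - 3*(2 - 6)*(4 + 1))/(2 - 6))*(-151) - 73 = ((4 + 1 - 3*(-4)*5)/(-4))*(-151) - 73 = -(4 + 1 + 60)/4*(-151) - 73 = -1/4*65*(-151) - 73 = -65/4*(-151) - 73 = 9815/4 - 73 = 9523/4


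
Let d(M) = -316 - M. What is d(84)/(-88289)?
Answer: 400/88289 ≈ 0.0045306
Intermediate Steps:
d(84)/(-88289) = (-316 - 1*84)/(-88289) = (-316 - 84)*(-1/88289) = -400*(-1/88289) = 400/88289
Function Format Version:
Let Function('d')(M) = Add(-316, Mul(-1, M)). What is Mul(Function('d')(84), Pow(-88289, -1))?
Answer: Rational(400, 88289) ≈ 0.0045306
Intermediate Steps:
Mul(Function('d')(84), Pow(-88289, -1)) = Mul(Add(-316, Mul(-1, 84)), Pow(-88289, -1)) = Mul(Add(-316, -84), Rational(-1, 88289)) = Mul(-400, Rational(-1, 88289)) = Rational(400, 88289)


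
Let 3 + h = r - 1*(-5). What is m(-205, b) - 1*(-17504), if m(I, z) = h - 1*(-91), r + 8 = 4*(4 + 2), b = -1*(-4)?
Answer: 17613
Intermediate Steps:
b = 4
r = 16 (r = -8 + 4*(4 + 2) = -8 + 4*6 = -8 + 24 = 16)
h = 18 (h = -3 + (16 - 1*(-5)) = -3 + (16 + 5) = -3 + 21 = 18)
m(I, z) = 109 (m(I, z) = 18 - 1*(-91) = 18 + 91 = 109)
m(-205, b) - 1*(-17504) = 109 - 1*(-17504) = 109 + 17504 = 17613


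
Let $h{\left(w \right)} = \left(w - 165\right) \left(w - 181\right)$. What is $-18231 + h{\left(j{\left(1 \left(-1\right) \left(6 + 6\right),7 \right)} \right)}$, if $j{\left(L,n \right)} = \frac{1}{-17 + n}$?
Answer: $\frac{1166861}{100} \approx 11669.0$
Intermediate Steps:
$h{\left(w \right)} = \left(-181 + w\right) \left(-165 + w\right)$ ($h{\left(w \right)} = \left(-165 + w\right) \left(-181 + w\right) = \left(-181 + w\right) \left(-165 + w\right)$)
$-18231 + h{\left(j{\left(1 \left(-1\right) \left(6 + 6\right),7 \right)} \right)} = -18231 + \left(29865 + \left(\frac{1}{-17 + 7}\right)^{2} - \frac{346}{-17 + 7}\right) = -18231 + \left(29865 + \left(\frac{1}{-10}\right)^{2} - \frac{346}{-10}\right) = -18231 + \left(29865 + \left(- \frac{1}{10}\right)^{2} - - \frac{173}{5}\right) = -18231 + \left(29865 + \frac{1}{100} + \frac{173}{5}\right) = -18231 + \frac{2989961}{100} = \frac{1166861}{100}$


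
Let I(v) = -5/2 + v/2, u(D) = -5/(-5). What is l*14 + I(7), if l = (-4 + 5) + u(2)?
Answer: 29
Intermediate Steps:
u(D) = 1 (u(D) = -5*(-⅕) = 1)
l = 2 (l = (-4 + 5) + 1 = 1 + 1 = 2)
I(v) = -5/2 + v/2 (I(v) = -5*½ + v*(½) = -5/2 + v/2)
l*14 + I(7) = 2*14 + (-5/2 + (½)*7) = 28 + (-5/2 + 7/2) = 28 + 1 = 29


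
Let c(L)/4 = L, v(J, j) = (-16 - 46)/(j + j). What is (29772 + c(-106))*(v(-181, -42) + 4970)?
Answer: 3063505654/21 ≈ 1.4588e+8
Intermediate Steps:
v(J, j) = -31/j (v(J, j) = -62*1/(2*j) = -31/j)
c(L) = 4*L
(29772 + c(-106))*(v(-181, -42) + 4970) = (29772 + 4*(-106))*(-31/(-42) + 4970) = (29772 - 424)*(-31*(-1/42) + 4970) = 29348*(31/42 + 4970) = 29348*(208771/42) = 3063505654/21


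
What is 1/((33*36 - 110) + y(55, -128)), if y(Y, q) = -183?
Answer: 1/895 ≈ 0.0011173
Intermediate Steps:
1/((33*36 - 110) + y(55, -128)) = 1/((33*36 - 110) - 183) = 1/((1188 - 110) - 183) = 1/(1078 - 183) = 1/895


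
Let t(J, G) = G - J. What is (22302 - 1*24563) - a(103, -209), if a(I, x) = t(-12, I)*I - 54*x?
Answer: -25392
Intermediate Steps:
a(I, x) = -54*x + I*(12 + I) (a(I, x) = (I - 1*(-12))*I - 54*x = (I + 12)*I - 54*x = (12 + I)*I - 54*x = I*(12 + I) - 54*x = -54*x + I*(12 + I))
(22302 - 1*24563) - a(103, -209) = (22302 - 1*24563) - (-54*(-209) + 103*(12 + 103)) = (22302 - 24563) - (11286 + 103*115) = -2261 - (11286 + 11845) = -2261 - 1*23131 = -2261 - 23131 = -25392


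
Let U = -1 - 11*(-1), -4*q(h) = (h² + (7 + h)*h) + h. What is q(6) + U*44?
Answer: 410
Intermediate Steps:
q(h) = -h/4 - h²/4 - h*(7 + h)/4 (q(h) = -((h² + (7 + h)*h) + h)/4 = -((h² + h*(7 + h)) + h)/4 = -(h + h² + h*(7 + h))/4 = -h/4 - h²/4 - h*(7 + h)/4)
U = 10 (U = -1 + 11 = 10)
q(6) + U*44 = -½*6*(4 + 6) + 10*44 = -½*6*10 + 440 = -30 + 440 = 410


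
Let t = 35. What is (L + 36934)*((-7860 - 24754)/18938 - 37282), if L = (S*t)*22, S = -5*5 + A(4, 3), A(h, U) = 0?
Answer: -6243151667460/9469 ≈ -6.5932e+8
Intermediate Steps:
S = -25 (S = -5*5 + 0 = -25 + 0 = -25)
L = -19250 (L = -25*35*22 = -875*22 = -19250)
(L + 36934)*((-7860 - 24754)/18938 - 37282) = (-19250 + 36934)*((-7860 - 24754)/18938 - 37282) = 17684*(-32614*1/18938 - 37282) = 17684*(-16307/9469 - 37282) = 17684*(-353039565/9469) = -6243151667460/9469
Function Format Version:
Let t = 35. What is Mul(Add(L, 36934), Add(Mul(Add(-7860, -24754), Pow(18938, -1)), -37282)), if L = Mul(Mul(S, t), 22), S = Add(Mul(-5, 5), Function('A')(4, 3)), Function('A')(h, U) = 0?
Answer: Rational(-6243151667460, 9469) ≈ -6.5932e+8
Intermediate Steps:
S = -25 (S = Add(Mul(-5, 5), 0) = Add(-25, 0) = -25)
L = -19250 (L = Mul(Mul(-25, 35), 22) = Mul(-875, 22) = -19250)
Mul(Add(L, 36934), Add(Mul(Add(-7860, -24754), Pow(18938, -1)), -37282)) = Mul(Add(-19250, 36934), Add(Mul(Add(-7860, -24754), Pow(18938, -1)), -37282)) = Mul(17684, Add(Mul(-32614, Rational(1, 18938)), -37282)) = Mul(17684, Add(Rational(-16307, 9469), -37282)) = Mul(17684, Rational(-353039565, 9469)) = Rational(-6243151667460, 9469)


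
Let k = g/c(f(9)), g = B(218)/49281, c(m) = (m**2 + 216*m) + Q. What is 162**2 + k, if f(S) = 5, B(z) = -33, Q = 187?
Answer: 556994362885/21223684 ≈ 26244.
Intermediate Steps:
c(m) = 187 + m**2 + 216*m (c(m) = (m**2 + 216*m) + 187 = 187 + m**2 + 216*m)
g = -11/16427 (g = -33/49281 = -33*1/49281 = -11/16427 ≈ -0.00066963)
k = -11/21223684 (k = -11/(16427*(187 + 5**2 + 216*5)) = -11/(16427*(187 + 25 + 1080)) = -11/16427/1292 = -11/16427*1/1292 = -11/21223684 ≈ -5.1829e-7)
162**2 + k = 162**2 - 11/21223684 = 26244 - 11/21223684 = 556994362885/21223684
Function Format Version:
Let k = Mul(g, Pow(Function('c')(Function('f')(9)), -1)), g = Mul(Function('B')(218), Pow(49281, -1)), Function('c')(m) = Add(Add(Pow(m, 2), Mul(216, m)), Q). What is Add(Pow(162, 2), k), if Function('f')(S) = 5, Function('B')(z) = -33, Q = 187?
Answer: Rational(556994362885, 21223684) ≈ 26244.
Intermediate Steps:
Function('c')(m) = Add(187, Pow(m, 2), Mul(216, m)) (Function('c')(m) = Add(Add(Pow(m, 2), Mul(216, m)), 187) = Add(187, Pow(m, 2), Mul(216, m)))
g = Rational(-11, 16427) (g = Mul(-33, Pow(49281, -1)) = Mul(-33, Rational(1, 49281)) = Rational(-11, 16427) ≈ -0.00066963)
k = Rational(-11, 21223684) (k = Mul(Rational(-11, 16427), Pow(Add(187, Pow(5, 2), Mul(216, 5)), -1)) = Mul(Rational(-11, 16427), Pow(Add(187, 25, 1080), -1)) = Mul(Rational(-11, 16427), Pow(1292, -1)) = Mul(Rational(-11, 16427), Rational(1, 1292)) = Rational(-11, 21223684) ≈ -5.1829e-7)
Add(Pow(162, 2), k) = Add(Pow(162, 2), Rational(-11, 21223684)) = Add(26244, Rational(-11, 21223684)) = Rational(556994362885, 21223684)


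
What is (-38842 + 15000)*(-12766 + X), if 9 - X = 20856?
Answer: 801401146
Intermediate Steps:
X = -20847 (X = 9 - 1*20856 = 9 - 20856 = -20847)
(-38842 + 15000)*(-12766 + X) = (-38842 + 15000)*(-12766 - 20847) = -23842*(-33613) = 801401146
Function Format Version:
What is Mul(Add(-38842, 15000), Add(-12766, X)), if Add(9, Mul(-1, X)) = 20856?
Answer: 801401146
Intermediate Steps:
X = -20847 (X = Add(9, Mul(-1, 20856)) = Add(9, -20856) = -20847)
Mul(Add(-38842, 15000), Add(-12766, X)) = Mul(Add(-38842, 15000), Add(-12766, -20847)) = Mul(-23842, -33613) = 801401146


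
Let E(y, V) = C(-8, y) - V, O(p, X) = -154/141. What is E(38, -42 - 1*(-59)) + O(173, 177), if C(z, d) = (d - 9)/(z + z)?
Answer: -44905/2256 ≈ -19.905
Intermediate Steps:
C(z, d) = (-9 + d)/(2*z) (C(z, d) = (-9 + d)/((2*z)) = (-9 + d)*(1/(2*z)) = (-9 + d)/(2*z))
O(p, X) = -154/141 (O(p, X) = -154*1/141 = -154/141)
E(y, V) = 9/16 - V - y/16 (E(y, V) = (1/2)*(-9 + y)/(-8) - V = (1/2)*(-1/8)*(-9 + y) - V = (9/16 - y/16) - V = 9/16 - V - y/16)
E(38, -42 - 1*(-59)) + O(173, 177) = (9/16 - (-42 - 1*(-59)) - 1/16*38) - 154/141 = (9/16 - (-42 + 59) - 19/8) - 154/141 = (9/16 - 1*17 - 19/8) - 154/141 = (9/16 - 17 - 19/8) - 154/141 = -301/16 - 154/141 = -44905/2256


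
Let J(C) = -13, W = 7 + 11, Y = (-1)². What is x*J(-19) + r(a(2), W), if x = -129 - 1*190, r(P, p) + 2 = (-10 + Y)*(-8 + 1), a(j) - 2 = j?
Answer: 4208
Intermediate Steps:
Y = 1
a(j) = 2 + j
W = 18
r(P, p) = 61 (r(P, p) = -2 + (-10 + 1)*(-8 + 1) = -2 - 9*(-7) = -2 + 63 = 61)
x = -319 (x = -129 - 190 = -319)
x*J(-19) + r(a(2), W) = -319*(-13) + 61 = 4147 + 61 = 4208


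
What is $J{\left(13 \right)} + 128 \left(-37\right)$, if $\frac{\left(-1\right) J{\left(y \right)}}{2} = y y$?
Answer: $-5074$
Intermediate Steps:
$J{\left(y \right)} = - 2 y^{2}$ ($J{\left(y \right)} = - 2 y y = - 2 y^{2}$)
$J{\left(13 \right)} + 128 \left(-37\right) = - 2 \cdot 13^{2} + 128 \left(-37\right) = \left(-2\right) 169 - 4736 = -338 - 4736 = -5074$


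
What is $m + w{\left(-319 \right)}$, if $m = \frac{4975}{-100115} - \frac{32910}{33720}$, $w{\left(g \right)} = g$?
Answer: $- \frac{7202450399}{22505852} \approx -320.03$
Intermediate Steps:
$m = - \frac{23083611}{22505852}$ ($m = 4975 \left(- \frac{1}{100115}\right) - \frac{1097}{1124} = - \frac{995}{20023} - \frac{1097}{1124} = - \frac{23083611}{22505852} \approx -1.0257$)
$m + w{\left(-319 \right)} = - \frac{23083611}{22505852} - 319 = - \frac{7202450399}{22505852}$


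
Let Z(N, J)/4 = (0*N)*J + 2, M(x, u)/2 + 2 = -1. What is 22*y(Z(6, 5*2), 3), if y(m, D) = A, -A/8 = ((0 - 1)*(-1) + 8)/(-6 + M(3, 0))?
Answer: 132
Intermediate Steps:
M(x, u) = -6 (M(x, u) = -4 + 2*(-1) = -4 - 2 = -6)
A = 6 (A = -8*((0 - 1)*(-1) + 8)/(-6 - 6) = -8*(-1*(-1) + 8)/(-12) = -8*(1 + 8)*(-1)/12 = -72*(-1)/12 = -8*(-3/4) = 6)
Z(N, J) = 8 (Z(N, J) = 4*((0*N)*J + 2) = 4*(0*J + 2) = 4*(0 + 2) = 4*2 = 8)
y(m, D) = 6
22*y(Z(6, 5*2), 3) = 22*6 = 132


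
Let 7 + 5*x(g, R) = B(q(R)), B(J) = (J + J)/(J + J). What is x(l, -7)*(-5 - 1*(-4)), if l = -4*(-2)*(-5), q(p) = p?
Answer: 6/5 ≈ 1.2000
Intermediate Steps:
l = -40 (l = 8*(-5) = -40)
B(J) = 1 (B(J) = (2*J)/((2*J)) = (2*J)*(1/(2*J)) = 1)
x(g, R) = -6/5 (x(g, R) = -7/5 + (1/5)*1 = -7/5 + 1/5 = -6/5)
x(l, -7)*(-5 - 1*(-4)) = -6*(-5 - 1*(-4))/5 = -6*(-5 + 4)/5 = -6/5*(-1) = 6/5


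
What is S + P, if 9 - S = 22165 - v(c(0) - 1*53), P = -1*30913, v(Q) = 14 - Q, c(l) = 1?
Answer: -53003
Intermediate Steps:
P = -30913
S = -22090 (S = 9 - (22165 - (14 - (1 - 1*53))) = 9 - (22165 - (14 - (1 - 53))) = 9 - (22165 - (14 - 1*(-52))) = 9 - (22165 - (14 + 52)) = 9 - (22165 - 1*66) = 9 - (22165 - 66) = 9 - 1*22099 = 9 - 22099 = -22090)
S + P = -22090 - 30913 = -53003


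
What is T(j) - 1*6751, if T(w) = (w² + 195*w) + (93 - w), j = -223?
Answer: -191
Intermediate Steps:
T(w) = 93 + w² + 194*w
T(j) - 1*6751 = (93 + (-223)² + 194*(-223)) - 1*6751 = (93 + 49729 - 43262) - 6751 = 6560 - 6751 = -191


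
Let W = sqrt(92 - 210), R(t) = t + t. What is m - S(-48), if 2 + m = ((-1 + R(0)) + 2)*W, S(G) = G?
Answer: 46 + I*sqrt(118) ≈ 46.0 + 10.863*I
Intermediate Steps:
R(t) = 2*t
W = I*sqrt(118) (W = sqrt(-118) = I*sqrt(118) ≈ 10.863*I)
m = -2 + I*sqrt(118) (m = -2 + ((-1 + 2*0) + 2)*(I*sqrt(118)) = -2 + ((-1 + 0) + 2)*(I*sqrt(118)) = -2 + (-1 + 2)*(I*sqrt(118)) = -2 + 1*(I*sqrt(118)) = -2 + I*sqrt(118) ≈ -2.0 + 10.863*I)
m - S(-48) = (-2 + I*sqrt(118)) - 1*(-48) = (-2 + I*sqrt(118)) + 48 = 46 + I*sqrt(118)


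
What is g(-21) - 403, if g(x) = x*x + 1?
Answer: 39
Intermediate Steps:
g(x) = 1 + x**2 (g(x) = x**2 + 1 = 1 + x**2)
g(-21) - 403 = (1 + (-21)**2) - 403 = (1 + 441) - 403 = 442 - 403 = 39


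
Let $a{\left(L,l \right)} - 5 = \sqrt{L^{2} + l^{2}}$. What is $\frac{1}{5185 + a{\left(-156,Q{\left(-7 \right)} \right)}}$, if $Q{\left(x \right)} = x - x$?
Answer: $\frac{1}{5346} \approx 0.00018706$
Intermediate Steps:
$Q{\left(x \right)} = 0$
$a{\left(L,l \right)} = 5 + \sqrt{L^{2} + l^{2}}$
$\frac{1}{5185 + a{\left(-156,Q{\left(-7 \right)} \right)}} = \frac{1}{5185 + \left(5 + \sqrt{\left(-156\right)^{2} + 0^{2}}\right)} = \frac{1}{5185 + \left(5 + \sqrt{24336 + 0}\right)} = \frac{1}{5185 + \left(5 + \sqrt{24336}\right)} = \frac{1}{5185 + \left(5 + 156\right)} = \frac{1}{5185 + 161} = \frac{1}{5346}$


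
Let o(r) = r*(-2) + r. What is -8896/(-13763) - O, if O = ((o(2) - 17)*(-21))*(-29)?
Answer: 159260569/13763 ≈ 11572.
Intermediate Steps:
o(r) = -r (o(r) = -2*r + r = -r)
O = -11571 (O = ((-1*2 - 17)*(-21))*(-29) = ((-2 - 17)*(-21))*(-29) = -19*(-21)*(-29) = 399*(-29) = -11571)
-8896/(-13763) - O = -8896/(-13763) - 1*(-11571) = -8896*(-1/13763) + 11571 = 8896/13763 + 11571 = 159260569/13763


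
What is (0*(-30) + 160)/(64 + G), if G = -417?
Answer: -160/353 ≈ -0.45326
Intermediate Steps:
(0*(-30) + 160)/(64 + G) = (0*(-30) + 160)/(64 - 417) = (0 + 160)/(-353) = 160*(-1/353) = -160/353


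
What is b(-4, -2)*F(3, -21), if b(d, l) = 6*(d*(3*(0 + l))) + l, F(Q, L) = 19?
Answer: 2698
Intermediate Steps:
b(d, l) = l + 18*d*l (b(d, l) = 6*(d*(3*l)) + l = 6*(3*d*l) + l = 18*d*l + l = l + 18*d*l)
b(-4, -2)*F(3, -21) = -2*(1 + 18*(-4))*19 = -2*(1 - 72)*19 = -2*(-71)*19 = 142*19 = 2698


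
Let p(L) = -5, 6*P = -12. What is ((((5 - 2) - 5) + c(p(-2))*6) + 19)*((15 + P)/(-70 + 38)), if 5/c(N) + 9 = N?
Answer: -169/28 ≈ -6.0357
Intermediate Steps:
P = -2 (P = (1/6)*(-12) = -2)
c(N) = 5/(-9 + N)
((((5 - 2) - 5) + c(p(-2))*6) + 19)*((15 + P)/(-70 + 38)) = ((((5 - 2) - 5) + (5/(-9 - 5))*6) + 19)*((15 - 2)/(-70 + 38)) = (((3 - 5) + (5/(-14))*6) + 19)*(13/(-32)) = ((-2 + (5*(-1/14))*6) + 19)*(13*(-1/32)) = ((-2 - 5/14*6) + 19)*(-13/32) = ((-2 - 15/7) + 19)*(-13/32) = (-29/7 + 19)*(-13/32) = (104/7)*(-13/32) = -169/28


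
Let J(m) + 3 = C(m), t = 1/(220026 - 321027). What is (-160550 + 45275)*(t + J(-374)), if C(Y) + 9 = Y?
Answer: 1498051920475/33667 ≈ 4.4496e+7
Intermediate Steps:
C(Y) = -9 + Y
t = -1/101001 (t = 1/(-101001) = -1/101001 ≈ -9.9009e-6)
J(m) = -12 + m (J(m) = -3 + (-9 + m) = -12 + m)
(-160550 + 45275)*(t + J(-374)) = (-160550 + 45275)*(-1/101001 + (-12 - 374)) = -115275*(-1/101001 - 386) = -115275*(-38986387/101001) = 1498051920475/33667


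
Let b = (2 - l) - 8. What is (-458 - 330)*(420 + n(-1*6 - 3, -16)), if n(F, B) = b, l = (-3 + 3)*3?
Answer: -326232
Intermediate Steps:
l = 0 (l = 0*3 = 0)
b = -6 (b = (2 - 1*0) - 8 = (2 + 0) - 8 = 2 - 8 = -6)
n(F, B) = -6
(-458 - 330)*(420 + n(-1*6 - 3, -16)) = (-458 - 330)*(420 - 6) = -788*414 = -326232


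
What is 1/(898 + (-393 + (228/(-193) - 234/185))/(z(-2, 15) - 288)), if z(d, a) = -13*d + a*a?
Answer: 1321085/1200453737 ≈ 0.0011005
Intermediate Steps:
z(d, a) = a² - 13*d (z(d, a) = -13*d + a² = a² - 13*d)
1/(898 + (-393 + (228/(-193) - 234/185))/(z(-2, 15) - 288)) = 1/(898 + (-393 + (228/(-193) - 234/185))/((15² - 13*(-2)) - 288)) = 1/(898 + (-393 + (228*(-1/193) - 234*1/185))/((225 + 26) - 288)) = 1/(898 + (-393 + (-228/193 - 234/185))/(251 - 288)) = 1/(898 + (-393 - 87342/35705)/(-37)) = 1/(898 - 14119407/35705*(-1/37)) = 1/(898 + 14119407/1321085) = 1/(1200453737/1321085) = 1321085/1200453737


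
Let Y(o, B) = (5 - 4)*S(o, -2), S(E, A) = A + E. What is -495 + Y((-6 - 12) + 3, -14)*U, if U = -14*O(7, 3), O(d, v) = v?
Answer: 219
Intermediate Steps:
Y(o, B) = -2 + o (Y(o, B) = (5 - 4)*(-2 + o) = 1*(-2 + o) = -2 + o)
U = -42 (U = -14*3 = -42)
-495 + Y((-6 - 12) + 3, -14)*U = -495 + (-2 + ((-6 - 12) + 3))*(-42) = -495 + (-2 + (-18 + 3))*(-42) = -495 + (-2 - 15)*(-42) = -495 - 17*(-42) = -495 + 714 = 219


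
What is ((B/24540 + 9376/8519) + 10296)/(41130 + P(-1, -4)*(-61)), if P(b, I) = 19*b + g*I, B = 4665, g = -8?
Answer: 143514205409/562180157308 ≈ 0.25528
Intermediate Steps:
P(b, I) = -8*I + 19*b (P(b, I) = 19*b - 8*I = -8*I + 19*b)
((B/24540 + 9376/8519) + 10296)/(41130 + P(-1, -4)*(-61)) = ((4665/24540 + 9376/8519) + 10296)/(41130 + (-8*(-4) + 19*(-1))*(-61)) = ((4665*(1/24540) + 9376*(1/8519)) + 10296)/(41130 + (32 - 19)*(-61)) = ((311/1636 + 9376/8519) + 10296)/(41130 + 13*(-61)) = (17988545/13937084 + 10296)/(41130 - 793) = (143514205409/13937084)/40337 = (143514205409/13937084)*(1/40337) = 143514205409/562180157308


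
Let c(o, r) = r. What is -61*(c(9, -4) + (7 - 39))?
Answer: 2196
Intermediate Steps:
-61*(c(9, -4) + (7 - 39)) = -61*(-4 + (7 - 39)) = -61*(-4 - 32) = -61*(-36) = 2196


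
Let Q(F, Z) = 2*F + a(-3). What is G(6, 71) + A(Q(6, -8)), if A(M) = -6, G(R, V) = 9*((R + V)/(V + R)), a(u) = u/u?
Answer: 3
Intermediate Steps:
a(u) = 1
Q(F, Z) = 1 + 2*F (Q(F, Z) = 2*F + 1 = 1 + 2*F)
G(R, V) = 9 (G(R, V) = 9*((R + V)/(R + V)) = 9*1 = 9)
G(6, 71) + A(Q(6, -8)) = 9 - 6 = 3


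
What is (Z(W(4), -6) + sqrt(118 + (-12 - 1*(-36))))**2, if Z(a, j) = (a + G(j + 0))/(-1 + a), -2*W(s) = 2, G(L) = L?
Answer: 617/4 + 7*sqrt(142) ≈ 237.66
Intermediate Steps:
W(s) = -1 (W(s) = -1/2*2 = -1)
Z(a, j) = (a + j)/(-1 + a) (Z(a, j) = (a + (j + 0))/(-1 + a) = (a + j)/(-1 + a))
(Z(W(4), -6) + sqrt(118 + (-12 - 1*(-36))))**2 = ((-1 - 6)/(-1 - 1) + sqrt(118 + (-12 - 1*(-36))))**2 = (-7/(-2) + sqrt(118 + (-12 + 36)))**2 = (-1/2*(-7) + sqrt(118 + 24))**2 = (7/2 + sqrt(142))**2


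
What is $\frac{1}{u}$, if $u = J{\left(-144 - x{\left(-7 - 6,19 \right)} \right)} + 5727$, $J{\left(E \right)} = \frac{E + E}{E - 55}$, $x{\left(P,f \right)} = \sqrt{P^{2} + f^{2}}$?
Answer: $\frac{223815869}{1282115717791} - \frac{110 \sqrt{530}}{1282115717791} \approx 0.00017457$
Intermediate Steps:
$J{\left(E \right)} = \frac{2 E}{-55 + E}$
$u = 5727 + \frac{2 \left(-144 - \sqrt{530}\right)}{-199 - \sqrt{530}}$ ($u = \frac{2 \left(-144 - \sqrt{\left(-7 - 6\right)^{2} + 19^{2}}\right)}{-55 - \left(144 + \sqrt{\left(-7 - 6\right)^{2} + 19^{2}}\right)} + 5727 = \frac{2 \left(-144 - \sqrt{\left(-13\right)^{2} + 361}\right)}{-55 - \left(144 + \sqrt{\left(-13\right)^{2} + 361}\right)} + 5727 = \frac{2 \left(-144 - \sqrt{169 + 361}\right)}{-55 - \left(144 + \sqrt{169 + 361}\right)} + 5727 = \frac{2 \left(-144 - \sqrt{530}\right)}{-55 - \left(144 + \sqrt{530}\right)} + 5727 = \frac{2 \left(-144 - \sqrt{530}\right)}{-199 - \sqrt{530}} + 5727 = 5727 + \frac{2 \left(-144 - \sqrt{530}\right)}{-199 - \sqrt{530}} \approx 5728.5$)
$\frac{1}{u} = \frac{1}{\frac{223815869}{39071} + \frac{110 \sqrt{530}}{39071}}$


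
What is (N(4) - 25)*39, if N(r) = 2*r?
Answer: -663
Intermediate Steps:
(N(4) - 25)*39 = (2*4 - 25)*39 = (8 - 25)*39 = -17*39 = -663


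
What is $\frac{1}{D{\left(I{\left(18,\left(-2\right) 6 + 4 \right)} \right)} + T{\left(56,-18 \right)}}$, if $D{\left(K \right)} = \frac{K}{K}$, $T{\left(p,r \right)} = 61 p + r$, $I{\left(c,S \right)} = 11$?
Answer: $\frac{1}{3399} \approx 0.0002942$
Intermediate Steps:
$T{\left(p,r \right)} = r + 61 p$
$D{\left(K \right)} = 1$
$\frac{1}{D{\left(I{\left(18,\left(-2\right) 6 + 4 \right)} \right)} + T{\left(56,-18 \right)}} = \frac{1}{1 + \left(-18 + 61 \cdot 56\right)} = \frac{1}{1 + \left(-18 + 3416\right)} = \frac{1}{1 + 3398} = \frac{1}{3399}$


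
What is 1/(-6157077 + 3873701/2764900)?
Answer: -2764900/17023698323599 ≈ -1.6241e-7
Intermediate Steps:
1/(-6157077 + 3873701/2764900) = 1/(-17023698323599/2764900) = -2764900/17023698323599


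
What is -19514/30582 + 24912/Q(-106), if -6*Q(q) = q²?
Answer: -598801501/42952419 ≈ -13.941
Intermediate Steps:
Q(q) = -q²/6
-19514/30582 + 24912/Q(-106) = -19514/30582 + 24912/((-⅙*(-106)²)) = -19514*1/30582 + 24912/((-⅙*11236)) = -9757/15291 + 24912/(-5618/3) = -9757/15291 + 24912*(-3/5618) = -9757/15291 - 37368/2809 = -598801501/42952419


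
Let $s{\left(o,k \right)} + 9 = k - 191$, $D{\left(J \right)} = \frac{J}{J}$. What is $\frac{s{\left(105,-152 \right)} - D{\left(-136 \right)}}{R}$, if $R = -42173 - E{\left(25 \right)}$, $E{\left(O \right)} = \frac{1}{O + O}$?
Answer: $\frac{17650}{2108651} \approx 0.0083703$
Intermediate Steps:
$D{\left(J \right)} = 1$
$E{\left(O \right)} = \frac{1}{2 O}$
$s{\left(o,k \right)} = -200 + k$ ($s{\left(o,k \right)} = -9 + \left(k - 191\right) = -9 + \left(-191 + k\right) = -200 + k$)
$R = - \frac{2108651}{50}$ ($R = -42173 - \frac{1}{2 \cdot 25} = -42173 - \frac{1}{2} \cdot \frac{1}{25} = -42173 - \frac{1}{50} = - \frac{2108651}{50} \approx -42173.0$)
$\frac{s{\left(105,-152 \right)} - D{\left(-136 \right)}}{R} = \frac{\left(-200 - 152\right) - 1}{- \frac{2108651}{50}} = \left(-352 - 1\right) \left(- \frac{50}{2108651}\right) = \left(-353\right) \left(- \frac{50}{2108651}\right) = \frac{17650}{2108651}$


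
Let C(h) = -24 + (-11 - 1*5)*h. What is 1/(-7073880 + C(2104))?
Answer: -1/7107568 ≈ -1.4070e-7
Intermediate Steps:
C(h) = -24 - 16*h (C(h) = -24 + (-11 - 5)*h = -24 - 16*h)
1/(-7073880 + C(2104)) = 1/(-7073880 + (-24 - 16*2104)) = 1/(-7073880 + (-24 - 33664)) = 1/(-7073880 - 33688) = 1/(-7107568) = -1/7107568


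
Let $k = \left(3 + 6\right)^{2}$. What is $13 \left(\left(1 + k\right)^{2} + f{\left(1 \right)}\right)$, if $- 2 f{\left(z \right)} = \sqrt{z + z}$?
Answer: $87412 - \frac{13 \sqrt{2}}{2} \approx 87403.0$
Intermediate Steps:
$f{\left(z \right)} = - \frac{\sqrt{2} \sqrt{z}}{2}$ ($f{\left(z \right)} = - \frac{\sqrt{z + z}}{2} = - \frac{\sqrt{2 z}}{2} = - \frac{\sqrt{2} \sqrt{z}}{2}$)
$k = 81$ ($k = 9^{2} = 81$)
$13 \left(\left(1 + k\right)^{2} + f{\left(1 \right)}\right) = 13 \left(\left(1 + 81\right)^{2} - \frac{\sqrt{2} \sqrt{1}}{2}\right) = 13 \left(82^{2} - \frac{1}{2} \sqrt{2} \cdot 1\right) = 13 \left(6724 - \frac{\sqrt{2}}{2}\right) = 87412 - \frac{13 \sqrt{2}}{2}$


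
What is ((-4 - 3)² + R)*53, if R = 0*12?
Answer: 2597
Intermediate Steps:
R = 0
((-4 - 3)² + R)*53 = ((-4 - 3)² + 0)*53 = ((-7)² + 0)*53 = (49 + 0)*53 = 49*53 = 2597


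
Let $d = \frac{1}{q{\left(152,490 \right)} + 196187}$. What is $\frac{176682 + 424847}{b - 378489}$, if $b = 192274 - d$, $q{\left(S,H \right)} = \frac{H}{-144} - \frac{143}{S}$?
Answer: $- \frac{80718537084673}{24987992904139} \approx -3.2303$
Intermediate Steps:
$q{\left(S,H \right)} = - \frac{143}{S} - \frac{H}{144}$ ($q{\left(S,H \right)} = H \left(- \frac{1}{144}\right) - \frac{143}{S} = - \frac{H}{144} - \frac{143}{S} = - \frac{143}{S} - \frac{H}{144}$)
$d = \frac{684}{134188937}$ ($d = \frac{1}{\left(- \frac{143}{152} - \frac{245}{72}\right) + 196187} = \frac{1}{- \frac{2971}{684} + 196187} = \frac{1}{\frac{134188937}{684}} = \frac{684}{134188937} \approx 5.0973 \cdot 10^{-6}$)
$b = \frac{25801043672054}{134188937}$ ($b = 192274 - \frac{684}{134188937} = \frac{25801043672054}{134188937} \approx 1.9227 \cdot 10^{5}$)
$\frac{176682 + 424847}{b - 378489} = \frac{176682 + 424847}{\frac{25801043672054}{134188937} - 378489} = \frac{601529}{- \frac{24987992904139}{134188937}} = 601529 \left(- \frac{134188937}{24987992904139}\right) = - \frac{80718537084673}{24987992904139}$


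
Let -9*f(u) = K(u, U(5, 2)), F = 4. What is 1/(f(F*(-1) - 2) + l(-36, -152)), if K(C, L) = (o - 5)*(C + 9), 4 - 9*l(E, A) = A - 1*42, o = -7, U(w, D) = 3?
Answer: 1/26 ≈ 0.038462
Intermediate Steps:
l(E, A) = 46/9 - A/9 (l(E, A) = 4/9 - (A - 1*42)/9 = 4/9 - (A - 42)/9 = 4/9 - (-42 + A)/9 = 4/9 + (14/3 - A/9) = 46/9 - A/9)
K(C, L) = -108 - 12*C (K(C, L) = (-7 - 5)*(C + 9) = -12*(9 + C) = -108 - 12*C)
f(u) = 12 + 4*u/3 (f(u) = -(-108 - 12*u)/9 = 12 + 4*u/3)
1/(f(F*(-1) - 2) + l(-36, -152)) = 1/((12 + 4*(4*(-1) - 2)/3) + (46/9 - ⅑*(-152))) = 1/((12 + 4*(-4 - 2)/3) + (46/9 + 152/9)) = 1/((12 + (4/3)*(-6)) + 22) = 1/((12 - 8) + 22) = 1/(4 + 22) = 1/26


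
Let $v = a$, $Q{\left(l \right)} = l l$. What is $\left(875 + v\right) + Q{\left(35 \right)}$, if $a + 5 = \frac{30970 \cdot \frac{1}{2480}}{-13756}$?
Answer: $\frac{376161277}{179552} \approx 2095.0$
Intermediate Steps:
$Q{\left(l \right)} = l^{2}$
$a = - \frac{897923}{179552}$ ($a = -5 + \frac{30970 \cdot \frac{1}{2480}}{-13756} = -5 + 30970 \cdot \frac{1}{2480} \left(- \frac{1}{13756}\right) = -5 + \frac{3097}{248} \left(- \frac{1}{13756}\right) = -5 - \frac{163}{179552} = - \frac{897923}{179552} \approx -5.0009$)
$v = - \frac{897923}{179552} \approx -5.0009$
$\left(875 + v\right) + Q{\left(35 \right)} = \left(875 - \frac{897923}{179552}\right) + 35^{2} = \frac{156210077}{179552} + 1225 = \frac{376161277}{179552}$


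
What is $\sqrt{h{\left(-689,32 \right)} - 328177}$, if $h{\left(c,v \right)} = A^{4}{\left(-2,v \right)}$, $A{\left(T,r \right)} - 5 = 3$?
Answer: $9 i \sqrt{4001} \approx 569.28 i$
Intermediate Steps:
$A{\left(T,r \right)} = 8$ ($A{\left(T,r \right)} = 5 + 3 = 8$)
$h{\left(c,v \right)} = 4096$ ($h{\left(c,v \right)} = 8^{4} = 4096$)
$\sqrt{h{\left(-689,32 \right)} - 328177} = \sqrt{4096 - 328177} = \sqrt{-324081} = 9 i \sqrt{4001}$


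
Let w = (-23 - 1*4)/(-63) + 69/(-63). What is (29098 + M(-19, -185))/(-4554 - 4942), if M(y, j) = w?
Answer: -21823/7122 ≈ -3.0642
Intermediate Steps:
w = -⅔ (w = (-23 - 4)*(-1/63) + 69*(-1/63) = -27*(-1/63) - 23/21 = 3/7 - 23/21 = -⅔ ≈ -0.66667)
M(y, j) = -⅔
(29098 + M(-19, -185))/(-4554 - 4942) = (29098 - ⅔)/(-4554 - 4942) = (87292/3)/(-9496) = (87292/3)*(-1/9496) = -21823/7122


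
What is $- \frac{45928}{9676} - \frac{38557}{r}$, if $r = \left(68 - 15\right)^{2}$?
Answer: $- \frac{125522321}{6794971} \approx -18.473$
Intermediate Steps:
$r = 2809$ ($r = 53^{2} = 2809$)
$- \frac{45928}{9676} - \frac{38557}{r} = - \frac{45928}{9676} - \frac{38557}{2809} = \left(-45928\right) \frac{1}{9676} - \frac{38557}{2809} = - \frac{11482}{2419} - \frac{38557}{2809} = - \frac{125522321}{6794971}$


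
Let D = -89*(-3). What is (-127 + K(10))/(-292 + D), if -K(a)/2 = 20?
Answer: 167/25 ≈ 6.6800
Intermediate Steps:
K(a) = -40 (K(a) = -2*20 = -40)
D = 267
(-127 + K(10))/(-292 + D) = (-127 - 40)/(-292 + 267) = -167/(-25) = -167*(-1/25) = 167/25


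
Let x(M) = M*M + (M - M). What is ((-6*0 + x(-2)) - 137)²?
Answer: 17689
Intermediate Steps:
x(M) = M² (x(M) = M² + 0 = M²)
((-6*0 + x(-2)) - 137)² = ((-6*0 + (-2)²) - 137)² = ((0 + 4) - 137)² = (4 - 137)² = (-133)² = 17689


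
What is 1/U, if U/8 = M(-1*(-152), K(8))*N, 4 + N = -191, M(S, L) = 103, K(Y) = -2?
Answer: -1/160680 ≈ -6.2235e-6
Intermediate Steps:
N = -195 (N = -4 - 191 = -195)
U = -160680 (U = 8*(103*(-195)) = 8*(-20085) = -160680)
1/U = 1/(-160680) = -1/160680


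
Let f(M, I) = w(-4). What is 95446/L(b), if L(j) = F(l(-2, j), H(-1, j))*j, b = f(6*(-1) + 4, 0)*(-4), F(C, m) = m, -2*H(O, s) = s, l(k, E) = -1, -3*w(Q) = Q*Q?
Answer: -429507/1024 ≈ -419.44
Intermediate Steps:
w(Q) = -Q²/3 (w(Q) = -Q*Q/3 = -Q²/3)
H(O, s) = -s/2
f(M, I) = -16/3 (f(M, I) = -⅓*(-4)² = -⅓*16 = -16/3)
b = 64/3 (b = -16/3*(-4) = 64/3 ≈ 21.333)
L(j) = -j²/2 (L(j) = (-j/2)*j = -j²/2)
95446/L(b) = 95446/((-(64/3)²/2)) = 95446/((-½*4096/9)) = 95446/(-2048/9) = 95446*(-9/2048) = -429507/1024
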